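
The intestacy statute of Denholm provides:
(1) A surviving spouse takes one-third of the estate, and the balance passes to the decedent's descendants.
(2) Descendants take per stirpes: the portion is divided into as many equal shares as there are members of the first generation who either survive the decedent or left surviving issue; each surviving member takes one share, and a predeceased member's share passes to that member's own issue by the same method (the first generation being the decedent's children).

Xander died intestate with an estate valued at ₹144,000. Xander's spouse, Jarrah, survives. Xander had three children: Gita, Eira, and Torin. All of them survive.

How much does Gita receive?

Jarrah takes one-third of ₹144,000 = ₹48,000. The remaining ₹96,000 passes to the descendants.
The descendants' portion (₹96,000) is divided into 3 shares of ₹32,000: Gita, Eira, and Torin each take ₹32,000.

Gita receives ₹32,000.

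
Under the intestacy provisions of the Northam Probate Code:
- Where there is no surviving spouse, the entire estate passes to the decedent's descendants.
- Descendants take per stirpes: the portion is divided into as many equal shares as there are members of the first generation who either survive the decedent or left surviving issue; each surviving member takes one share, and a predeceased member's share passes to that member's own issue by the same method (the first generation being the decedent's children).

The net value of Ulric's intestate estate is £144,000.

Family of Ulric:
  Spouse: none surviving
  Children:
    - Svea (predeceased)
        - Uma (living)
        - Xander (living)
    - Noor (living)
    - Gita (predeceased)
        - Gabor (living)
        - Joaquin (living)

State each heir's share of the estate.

Uma: £24,000; Xander: £24,000; Noor: £48,000; Gabor: £24,000; Joaquin: £24,000

The entire £144,000 passes to the descendants.
That amount (£144,000) is divided into 3 shares of £48,000: Noor takes £48,000; Svea's £48,000 share passes to Svea's issue; Gita's £48,000 share passes to Gita's issue.
Svea's share (£48,000) is divided into 2 shares of £24,000: Uma and Xander each take £24,000.
Gita's share (£48,000) is divided into 2 shares of £24,000: Gabor and Joaquin each take £24,000.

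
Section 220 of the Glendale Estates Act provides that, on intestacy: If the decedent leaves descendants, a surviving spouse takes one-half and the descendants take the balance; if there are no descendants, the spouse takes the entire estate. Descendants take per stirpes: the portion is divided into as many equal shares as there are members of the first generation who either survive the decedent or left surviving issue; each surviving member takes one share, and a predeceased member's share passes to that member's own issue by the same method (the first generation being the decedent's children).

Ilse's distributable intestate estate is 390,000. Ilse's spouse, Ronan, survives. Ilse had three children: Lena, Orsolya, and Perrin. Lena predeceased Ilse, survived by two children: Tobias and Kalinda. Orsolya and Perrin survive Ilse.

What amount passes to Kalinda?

Kalinda receives 32,500.

Ronan takes one-half of 390,000 = 195,000. The remaining 195,000 passes to the descendants.
The descendants' portion (195,000) is divided into 3 shares of 65,000: Orsolya and Perrin each take 65,000; Lena's 65,000 share passes to Lena's issue.
Lena's share (65,000) is divided into 2 shares of 32,500: Tobias and Kalinda each take 32,500.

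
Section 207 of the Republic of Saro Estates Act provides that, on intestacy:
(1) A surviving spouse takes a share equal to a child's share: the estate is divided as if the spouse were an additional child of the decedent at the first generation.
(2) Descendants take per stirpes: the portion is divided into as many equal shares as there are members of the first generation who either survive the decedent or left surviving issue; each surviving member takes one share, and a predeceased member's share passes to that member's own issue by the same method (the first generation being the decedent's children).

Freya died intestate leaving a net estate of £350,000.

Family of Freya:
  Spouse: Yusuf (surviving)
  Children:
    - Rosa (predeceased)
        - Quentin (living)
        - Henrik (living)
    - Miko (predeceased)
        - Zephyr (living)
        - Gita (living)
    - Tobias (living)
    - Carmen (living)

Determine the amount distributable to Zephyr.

The spouse counts as an additional share at the children's level, so there are 5 primary shares of £70,000. Yusuf takes one such share (£70,000).
The children's combined portion (£280,000) is divided into 4 shares of £70,000: Tobias and Carmen each take £70,000; Rosa's £70,000 share passes to Rosa's issue; Miko's £70,000 share passes to Miko's issue.
Rosa's share (£70,000) is divided into 2 shares of £35,000: Quentin and Henrik each take £35,000.
Miko's share (£70,000) is divided into 2 shares of £35,000: Zephyr and Gita each take £35,000.

Zephyr receives £35,000.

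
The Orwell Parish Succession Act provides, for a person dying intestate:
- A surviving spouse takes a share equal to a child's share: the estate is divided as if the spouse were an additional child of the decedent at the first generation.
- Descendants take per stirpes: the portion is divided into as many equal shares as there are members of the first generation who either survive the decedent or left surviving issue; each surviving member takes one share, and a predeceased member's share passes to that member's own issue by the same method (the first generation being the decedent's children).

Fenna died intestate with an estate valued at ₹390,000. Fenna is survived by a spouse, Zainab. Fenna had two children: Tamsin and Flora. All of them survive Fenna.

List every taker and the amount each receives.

The spouse counts as an additional share at the children's level, so there are 3 primary shares of ₹130,000. Zainab takes one such share (₹130,000).
The children's combined portion (₹260,000) is divided into 2 shares of ₹130,000: Tamsin and Flora each take ₹130,000.

Zainab: ₹130,000; Tamsin: ₹130,000; Flora: ₹130,000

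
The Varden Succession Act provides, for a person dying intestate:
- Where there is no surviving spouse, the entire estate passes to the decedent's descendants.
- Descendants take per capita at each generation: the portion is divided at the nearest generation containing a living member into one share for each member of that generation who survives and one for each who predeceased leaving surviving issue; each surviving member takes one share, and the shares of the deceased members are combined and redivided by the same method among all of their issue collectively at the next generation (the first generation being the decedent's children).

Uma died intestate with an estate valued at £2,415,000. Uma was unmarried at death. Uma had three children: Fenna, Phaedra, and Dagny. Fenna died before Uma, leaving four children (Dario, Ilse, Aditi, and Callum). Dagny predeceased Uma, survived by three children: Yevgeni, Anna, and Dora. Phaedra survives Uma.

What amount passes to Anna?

The entire £2,415,000 passes to the descendants.
That amount (£2,415,000) is divided at the children's generation into 3 shares of £805,000. Phaedra takes £805,000. The 2 shares of the deceased (Fenna and Dagny) are combined into a pool of £1,610,000.
That pool (£1,610,000) is divided at the grandchildren's generation equally among Dario, Ilse, Aditi, Callum, Yevgeni, Anna, and Dora: £230,000 each.

Anna receives £230,000.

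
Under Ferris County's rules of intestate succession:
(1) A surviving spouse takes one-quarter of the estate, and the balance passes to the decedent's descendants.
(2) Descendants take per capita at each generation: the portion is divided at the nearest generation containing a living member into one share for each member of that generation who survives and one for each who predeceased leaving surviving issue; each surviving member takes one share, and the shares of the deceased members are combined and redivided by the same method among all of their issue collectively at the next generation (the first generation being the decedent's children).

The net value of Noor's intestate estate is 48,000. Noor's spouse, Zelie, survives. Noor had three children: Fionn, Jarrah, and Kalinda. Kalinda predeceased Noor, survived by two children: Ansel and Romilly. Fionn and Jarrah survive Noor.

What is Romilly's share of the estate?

Romilly receives 6,000.

Zelie takes one-quarter of 48,000 = 12,000. The remaining 36,000 passes to the descendants.
The descendants' portion (36,000) is divided at the children's generation into 3 shares of 12,000. Fionn and Jarrah each take 12,000. The remaining share for the deceased Kalinda (12,000) is carried to the next generation.
That pool (12,000) is divided at the grandchildren's generation equally among Ansel and Romilly: 6,000 each.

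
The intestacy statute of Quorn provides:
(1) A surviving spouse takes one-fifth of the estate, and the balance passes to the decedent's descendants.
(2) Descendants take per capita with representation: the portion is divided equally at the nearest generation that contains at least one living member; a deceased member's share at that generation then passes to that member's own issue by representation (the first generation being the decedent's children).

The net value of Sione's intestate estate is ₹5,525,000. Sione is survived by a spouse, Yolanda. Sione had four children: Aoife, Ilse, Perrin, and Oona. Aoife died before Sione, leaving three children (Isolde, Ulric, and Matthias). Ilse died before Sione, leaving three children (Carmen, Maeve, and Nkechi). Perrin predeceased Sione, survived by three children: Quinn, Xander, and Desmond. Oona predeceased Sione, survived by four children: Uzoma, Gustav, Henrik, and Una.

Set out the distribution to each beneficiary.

Yolanda: ₹1,105,000; Isolde: ₹340,000; Ulric: ₹340,000; Matthias: ₹340,000; Carmen: ₹340,000; Maeve: ₹340,000; Nkechi: ₹340,000; Quinn: ₹340,000; Xander: ₹340,000; Desmond: ₹340,000; Uzoma: ₹340,000; Gustav: ₹340,000; Henrik: ₹340,000; Una: ₹340,000

Yolanda takes one-fifth of ₹5,525,000 = ₹1,105,000. The remaining ₹4,420,000 passes to the descendants.
No child survives, so the initial division is made at the grandchildren's generation.
The descendants' portion (₹4,420,000) is divided into 13 shares of ₹340,000: Isolde, Ulric, Matthias, Carmen, Maeve, Nkechi, Quinn, Xander, Desmond, Uzoma, Gustav, Henrik, and Una each take ₹340,000.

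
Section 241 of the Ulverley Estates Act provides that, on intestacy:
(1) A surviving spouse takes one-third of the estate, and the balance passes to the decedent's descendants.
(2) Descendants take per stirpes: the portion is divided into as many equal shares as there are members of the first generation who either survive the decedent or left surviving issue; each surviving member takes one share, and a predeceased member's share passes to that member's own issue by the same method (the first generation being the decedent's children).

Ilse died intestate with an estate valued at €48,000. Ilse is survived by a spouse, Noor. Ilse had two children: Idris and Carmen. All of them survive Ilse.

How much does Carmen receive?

Carmen receives €16,000.

Noor takes one-third of €48,000 = €16,000. The remaining €32,000 passes to the descendants.
The descendants' portion (€32,000) is divided into 2 shares of €16,000: Idris and Carmen each take €16,000.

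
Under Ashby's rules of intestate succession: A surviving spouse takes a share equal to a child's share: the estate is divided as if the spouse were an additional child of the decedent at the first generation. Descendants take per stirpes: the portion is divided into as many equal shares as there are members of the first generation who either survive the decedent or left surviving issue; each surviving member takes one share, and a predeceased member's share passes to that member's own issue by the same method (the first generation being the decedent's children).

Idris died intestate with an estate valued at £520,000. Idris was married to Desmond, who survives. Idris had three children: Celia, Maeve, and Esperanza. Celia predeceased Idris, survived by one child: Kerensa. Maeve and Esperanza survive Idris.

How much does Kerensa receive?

Kerensa receives £130,000.

The spouse counts as an additional share at the children's level, so there are 4 primary shares of £130,000. Desmond takes one such share (£130,000).
The children's combined portion (£390,000) is divided into 3 shares of £130,000: Maeve and Esperanza each take £130,000; Celia's £130,000 share passes to Celia's issue.
Celia's share (£130,000) passes entirely to Kerensa.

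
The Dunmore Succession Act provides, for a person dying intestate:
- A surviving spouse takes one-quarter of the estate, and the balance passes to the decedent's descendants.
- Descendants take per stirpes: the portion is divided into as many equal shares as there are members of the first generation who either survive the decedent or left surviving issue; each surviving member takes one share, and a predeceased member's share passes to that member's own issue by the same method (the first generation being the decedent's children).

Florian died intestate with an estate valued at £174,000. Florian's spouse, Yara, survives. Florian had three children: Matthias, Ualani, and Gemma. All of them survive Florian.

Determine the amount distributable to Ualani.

Yara takes one-quarter of £174,000 = £43,500. The remaining £130,500 passes to the descendants.
The descendants' portion (£130,500) is divided into 3 shares of £43,500: Matthias, Ualani, and Gemma each take £43,500.

Ualani receives £43,500.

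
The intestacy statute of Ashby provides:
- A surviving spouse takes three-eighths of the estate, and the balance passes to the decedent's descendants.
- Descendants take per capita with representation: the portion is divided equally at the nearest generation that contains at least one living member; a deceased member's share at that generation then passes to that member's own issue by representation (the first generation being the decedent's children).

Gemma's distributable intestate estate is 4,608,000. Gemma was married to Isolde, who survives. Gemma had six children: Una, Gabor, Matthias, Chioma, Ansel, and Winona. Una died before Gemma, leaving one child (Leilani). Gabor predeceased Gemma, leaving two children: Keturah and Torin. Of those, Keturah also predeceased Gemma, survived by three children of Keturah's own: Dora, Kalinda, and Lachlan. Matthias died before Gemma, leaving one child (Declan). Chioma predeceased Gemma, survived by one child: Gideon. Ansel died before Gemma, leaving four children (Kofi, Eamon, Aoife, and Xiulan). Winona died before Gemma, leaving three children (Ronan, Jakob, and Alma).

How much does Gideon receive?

Gideon receives 240,000.

Isolde takes three-eighths of 4,608,000 = 1,728,000. The remaining 2,880,000 passes to the descendants.
No child survives, so the initial division is made at the grandchildren's generation.
The descendants' portion (2,880,000) is divided into 12 shares of 240,000: Leilani, Torin, Declan, Gideon, Kofi, Eamon, Aoife, Xiulan, Ronan, Jakob, and Alma each take 240,000; Keturah's 240,000 share passes to Keturah's issue.
Keturah's share (240,000) is divided into 3 shares of 80,000: Dora, Kalinda, and Lachlan each take 80,000.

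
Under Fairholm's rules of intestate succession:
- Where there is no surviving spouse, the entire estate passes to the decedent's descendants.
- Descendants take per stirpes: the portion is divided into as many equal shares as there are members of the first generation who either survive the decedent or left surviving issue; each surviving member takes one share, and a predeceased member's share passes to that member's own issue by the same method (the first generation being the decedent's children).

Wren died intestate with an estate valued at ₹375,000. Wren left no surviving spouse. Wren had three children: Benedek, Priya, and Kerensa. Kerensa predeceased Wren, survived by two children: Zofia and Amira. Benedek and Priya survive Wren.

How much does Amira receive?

The entire ₹375,000 passes to the descendants.
That amount (₹375,000) is divided into 3 shares of ₹125,000: Benedek and Priya each take ₹125,000; Kerensa's ₹125,000 share passes to Kerensa's issue.
Kerensa's share (₹125,000) is divided into 2 shares of ₹62,500: Zofia and Amira each take ₹62,500.

Amira receives ₹62,500.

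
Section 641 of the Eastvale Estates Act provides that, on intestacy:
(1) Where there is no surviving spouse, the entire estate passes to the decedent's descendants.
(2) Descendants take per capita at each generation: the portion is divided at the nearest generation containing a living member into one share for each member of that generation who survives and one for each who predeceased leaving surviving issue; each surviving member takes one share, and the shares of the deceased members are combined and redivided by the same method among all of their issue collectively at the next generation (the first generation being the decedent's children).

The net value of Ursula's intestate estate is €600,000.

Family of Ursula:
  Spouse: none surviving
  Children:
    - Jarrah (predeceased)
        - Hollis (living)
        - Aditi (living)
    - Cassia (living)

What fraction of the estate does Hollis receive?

Hollis receives 1/4 of the estate.

The entire €600,000 passes to the descendants.
That amount (€600,000) is divided at the children's generation into 2 shares of €300,000. Cassia takes €300,000. The remaining share for the deceased Jarrah (€300,000) is carried to the next generation.
That pool (€300,000) is divided at the grandchildren's generation equally among Hollis and Aditi: €150,000 each.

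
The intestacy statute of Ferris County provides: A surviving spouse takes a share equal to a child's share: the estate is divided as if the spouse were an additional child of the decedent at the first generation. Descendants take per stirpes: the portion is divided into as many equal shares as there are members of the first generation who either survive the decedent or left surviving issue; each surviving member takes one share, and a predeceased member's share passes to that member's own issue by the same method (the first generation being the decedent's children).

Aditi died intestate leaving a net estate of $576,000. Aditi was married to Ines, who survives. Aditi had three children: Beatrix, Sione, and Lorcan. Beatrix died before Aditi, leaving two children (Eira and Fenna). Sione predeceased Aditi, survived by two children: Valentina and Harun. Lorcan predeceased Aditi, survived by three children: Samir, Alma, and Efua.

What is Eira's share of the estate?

Eira receives $72,000.

The spouse counts as an additional share at the children's level, so there are 4 primary shares of $144,000. Ines takes one such share ($144,000).
The children's combined portion ($432,000) is divided into 3 shares of $144,000: Beatrix's $144,000 share passes to Beatrix's issue; Sione's $144,000 share passes to Sione's issue; Lorcan's $144,000 share passes to Lorcan's issue.
Beatrix's share ($144,000) is divided into 2 shares of $72,000: Eira and Fenna each take $72,000.
Sione's share ($144,000) is divided into 2 shares of $72,000: Valentina and Harun each take $72,000.
Lorcan's share ($144,000) is divided into 3 shares of $48,000: Samir, Alma, and Efua each take $48,000.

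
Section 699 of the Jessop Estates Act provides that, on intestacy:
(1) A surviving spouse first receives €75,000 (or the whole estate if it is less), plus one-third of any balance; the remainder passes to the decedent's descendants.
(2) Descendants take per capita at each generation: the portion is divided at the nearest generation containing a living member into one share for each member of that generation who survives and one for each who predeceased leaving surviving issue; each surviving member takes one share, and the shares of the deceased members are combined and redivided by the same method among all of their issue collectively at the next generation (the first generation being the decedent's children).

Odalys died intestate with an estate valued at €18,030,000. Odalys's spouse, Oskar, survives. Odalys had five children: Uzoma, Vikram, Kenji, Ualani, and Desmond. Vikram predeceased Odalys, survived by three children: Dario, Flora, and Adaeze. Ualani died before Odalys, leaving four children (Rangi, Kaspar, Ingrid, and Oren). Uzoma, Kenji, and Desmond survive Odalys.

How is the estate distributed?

Oskar first takes €75,000, leaving a balance of €17,955,000. Oskar then takes one-third of the balance (€5,985,000), for a total of €6,060,000. The remaining €11,970,000 passes to the descendants.
The descendants' portion (€11,970,000) is divided at the children's generation into 5 shares of €2,394,000. Uzoma, Kenji, and Desmond each take €2,394,000. The 2 shares of the deceased (Vikram and Ualani) are combined into a pool of €4,788,000.
That pool (€4,788,000) is divided at the grandchildren's generation equally among Dario, Flora, Adaeze, Rangi, Kaspar, Ingrid, and Oren: €684,000 each.

Oskar: €6,060,000; Uzoma: €2,394,000; Dario: €684,000; Flora: €684,000; Adaeze: €684,000; Kenji: €2,394,000; Rangi: €684,000; Kaspar: €684,000; Ingrid: €684,000; Oren: €684,000; Desmond: €2,394,000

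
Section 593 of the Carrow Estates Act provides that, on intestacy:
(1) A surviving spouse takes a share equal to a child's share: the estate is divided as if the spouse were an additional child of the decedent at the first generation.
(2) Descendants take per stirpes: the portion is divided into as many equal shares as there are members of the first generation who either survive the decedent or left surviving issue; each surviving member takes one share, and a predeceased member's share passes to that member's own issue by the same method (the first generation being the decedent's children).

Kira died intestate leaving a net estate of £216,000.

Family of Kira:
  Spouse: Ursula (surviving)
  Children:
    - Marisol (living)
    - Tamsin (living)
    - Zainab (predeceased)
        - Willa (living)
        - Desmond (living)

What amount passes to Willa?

Willa receives £27,000.

The spouse counts as an additional share at the children's level, so there are 4 primary shares of £54,000. Ursula takes one such share (£54,000).
The children's combined portion (£162,000) is divided into 3 shares of £54,000: Marisol and Tamsin each take £54,000; Zainab's £54,000 share passes to Zainab's issue.
Zainab's share (£54,000) is divided into 2 shares of £27,000: Willa and Desmond each take £27,000.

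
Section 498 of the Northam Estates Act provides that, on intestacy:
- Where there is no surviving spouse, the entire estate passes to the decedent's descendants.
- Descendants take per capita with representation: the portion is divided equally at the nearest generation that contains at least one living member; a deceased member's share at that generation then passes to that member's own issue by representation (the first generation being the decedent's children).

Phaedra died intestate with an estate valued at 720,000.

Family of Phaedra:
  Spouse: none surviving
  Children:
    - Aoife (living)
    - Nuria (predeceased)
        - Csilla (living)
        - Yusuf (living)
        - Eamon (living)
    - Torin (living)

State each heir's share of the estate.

Aoife: 240,000; Csilla: 80,000; Yusuf: 80,000; Eamon: 80,000; Torin: 240,000

The entire 720,000 passes to the descendants.
That amount (720,000) is divided into 3 shares of 240,000: Aoife and Torin each take 240,000; Nuria's 240,000 share passes to Nuria's issue.
Nuria's share (240,000) is divided into 3 shares of 80,000: Csilla, Yusuf, and Eamon each take 80,000.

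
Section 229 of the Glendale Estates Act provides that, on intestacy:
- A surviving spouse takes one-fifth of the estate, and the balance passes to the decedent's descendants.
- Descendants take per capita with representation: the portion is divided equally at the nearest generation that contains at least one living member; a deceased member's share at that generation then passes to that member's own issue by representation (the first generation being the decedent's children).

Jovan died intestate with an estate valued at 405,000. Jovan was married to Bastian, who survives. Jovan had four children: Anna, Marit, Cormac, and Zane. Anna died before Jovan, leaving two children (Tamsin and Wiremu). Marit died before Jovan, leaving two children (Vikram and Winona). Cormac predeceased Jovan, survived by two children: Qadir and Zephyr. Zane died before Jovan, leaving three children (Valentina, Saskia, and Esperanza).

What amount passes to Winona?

Bastian takes one-fifth of 405,000 = 81,000. The remaining 324,000 passes to the descendants.
No child survives, so the initial division is made at the grandchildren's generation.
The descendants' portion (324,000) is divided into 9 shares of 36,000: Tamsin, Wiremu, Vikram, Winona, Qadir, Zephyr, Valentina, Saskia, and Esperanza each take 36,000.

Winona receives 36,000.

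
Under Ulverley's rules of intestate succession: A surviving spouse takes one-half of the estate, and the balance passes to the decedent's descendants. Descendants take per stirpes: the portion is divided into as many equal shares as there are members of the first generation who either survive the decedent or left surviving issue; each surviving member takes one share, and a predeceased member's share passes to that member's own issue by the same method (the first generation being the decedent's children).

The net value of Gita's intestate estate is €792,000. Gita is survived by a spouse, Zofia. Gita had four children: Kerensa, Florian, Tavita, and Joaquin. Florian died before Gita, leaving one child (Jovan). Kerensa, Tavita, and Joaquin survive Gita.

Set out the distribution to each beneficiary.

Zofia takes one-half of €792,000 = €396,000. The remaining €396,000 passes to the descendants.
The descendants' portion (€396,000) is divided into 4 shares of €99,000: Kerensa, Tavita, and Joaquin each take €99,000; Florian's €99,000 share passes to Florian's issue.
Florian's share (€99,000) passes entirely to Jovan.

Zofia: €396,000; Kerensa: €99,000; Jovan: €99,000; Tavita: €99,000; Joaquin: €99,000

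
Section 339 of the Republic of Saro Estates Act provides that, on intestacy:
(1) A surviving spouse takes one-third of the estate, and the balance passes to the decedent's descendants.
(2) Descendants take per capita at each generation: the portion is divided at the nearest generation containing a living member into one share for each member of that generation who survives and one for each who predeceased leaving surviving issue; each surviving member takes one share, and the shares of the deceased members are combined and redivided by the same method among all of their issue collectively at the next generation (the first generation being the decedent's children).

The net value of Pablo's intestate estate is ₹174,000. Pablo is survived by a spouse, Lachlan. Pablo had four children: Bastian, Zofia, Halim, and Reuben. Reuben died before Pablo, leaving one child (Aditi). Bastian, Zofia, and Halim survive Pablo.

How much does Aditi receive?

Lachlan takes one-third of ₹174,000 = ₹58,000. The remaining ₹116,000 passes to the descendants.
The descendants' portion (₹116,000) is divided at the children's generation into 4 shares of ₹29,000. Bastian, Zofia, and Halim each take ₹29,000. The remaining share for the deceased Reuben (₹29,000) is carried to the next generation.
That pool (₹29,000) passes entirely to Aditi, the sole taker at the grandchildren's generation.

Aditi receives ₹29,000.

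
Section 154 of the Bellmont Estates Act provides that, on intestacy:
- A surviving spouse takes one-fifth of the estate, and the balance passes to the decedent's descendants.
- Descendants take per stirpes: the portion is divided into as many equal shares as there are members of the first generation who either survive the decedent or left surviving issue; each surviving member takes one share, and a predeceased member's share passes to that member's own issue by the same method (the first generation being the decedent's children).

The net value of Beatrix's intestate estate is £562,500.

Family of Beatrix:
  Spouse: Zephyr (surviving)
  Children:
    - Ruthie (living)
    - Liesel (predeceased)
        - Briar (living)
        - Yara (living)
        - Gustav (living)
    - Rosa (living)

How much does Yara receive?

Zephyr takes one-fifth of £562,500 = £112,500. The remaining £450,000 passes to the descendants.
The descendants' portion (£450,000) is divided into 3 shares of £150,000: Ruthie and Rosa each take £150,000; Liesel's £150,000 share passes to Liesel's issue.
Liesel's share (£150,000) is divided into 3 shares of £50,000: Briar, Yara, and Gustav each take £50,000.

Yara receives £50,000.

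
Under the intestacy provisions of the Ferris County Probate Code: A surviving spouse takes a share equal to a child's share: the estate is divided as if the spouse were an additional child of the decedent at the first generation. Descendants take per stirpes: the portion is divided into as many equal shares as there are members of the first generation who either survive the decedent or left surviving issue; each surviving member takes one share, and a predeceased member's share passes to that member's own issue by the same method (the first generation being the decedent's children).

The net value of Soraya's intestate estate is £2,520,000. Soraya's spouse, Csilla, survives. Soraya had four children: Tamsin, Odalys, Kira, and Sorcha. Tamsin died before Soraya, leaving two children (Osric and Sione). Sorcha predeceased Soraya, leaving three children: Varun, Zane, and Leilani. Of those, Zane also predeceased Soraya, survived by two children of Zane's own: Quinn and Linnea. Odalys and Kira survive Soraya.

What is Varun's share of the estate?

The spouse counts as an additional share at the children's level, so there are 5 primary shares of £504,000. Csilla takes one such share (£504,000).
The children's combined portion (£2,016,000) is divided into 4 shares of £504,000: Odalys and Kira each take £504,000; Tamsin's £504,000 share passes to Tamsin's issue; Sorcha's £504,000 share passes to Sorcha's issue.
Tamsin's share (£504,000) is divided into 2 shares of £252,000: Osric and Sione each take £252,000.
Sorcha's share (£504,000) is divided into 3 shares of £168,000: Varun and Leilani each take £168,000; Zane's £168,000 share passes to Zane's issue.
Zane's share (£168,000) is divided into 2 shares of £84,000: Quinn and Linnea each take £84,000.

Varun receives £168,000.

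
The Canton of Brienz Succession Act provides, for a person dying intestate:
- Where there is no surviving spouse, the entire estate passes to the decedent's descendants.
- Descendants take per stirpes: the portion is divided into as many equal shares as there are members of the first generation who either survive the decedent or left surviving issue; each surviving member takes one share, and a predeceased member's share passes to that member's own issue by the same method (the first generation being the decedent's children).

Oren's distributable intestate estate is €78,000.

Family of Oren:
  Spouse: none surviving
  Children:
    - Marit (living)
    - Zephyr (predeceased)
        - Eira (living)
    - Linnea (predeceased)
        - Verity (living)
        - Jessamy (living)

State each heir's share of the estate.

Marit: €26,000; Eira: €26,000; Verity: €13,000; Jessamy: €13,000

The entire €78,000 passes to the descendants.
That amount (€78,000) is divided into 3 shares of €26,000: Marit takes €26,000; Zephyr's €26,000 share passes to Zephyr's issue; Linnea's €26,000 share passes to Linnea's issue.
Zephyr's share (€26,000) passes entirely to Eira.
Linnea's share (€26,000) is divided into 2 shares of €13,000: Verity and Jessamy each take €13,000.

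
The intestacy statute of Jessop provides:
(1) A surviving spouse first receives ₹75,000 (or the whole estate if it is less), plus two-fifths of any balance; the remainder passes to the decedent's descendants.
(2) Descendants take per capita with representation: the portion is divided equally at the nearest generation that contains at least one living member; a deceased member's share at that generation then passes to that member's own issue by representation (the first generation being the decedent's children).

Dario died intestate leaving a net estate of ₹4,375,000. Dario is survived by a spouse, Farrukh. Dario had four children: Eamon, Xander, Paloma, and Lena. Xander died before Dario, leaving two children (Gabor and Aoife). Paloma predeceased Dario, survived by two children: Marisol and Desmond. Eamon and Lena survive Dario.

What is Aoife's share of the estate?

Aoife receives ₹322,500.

Farrukh first takes ₹75,000, leaving a balance of ₹4,300,000. Farrukh then takes two-fifths of the balance (₹1,720,000), for a total of ₹1,795,000. The remaining ₹2,580,000 passes to the descendants.
The descendants' portion (₹2,580,000) is divided into 4 shares of ₹645,000: Eamon and Lena each take ₹645,000; Xander's ₹645,000 share passes to Xander's issue; Paloma's ₹645,000 share passes to Paloma's issue.
Xander's share (₹645,000) is divided into 2 shares of ₹322,500: Gabor and Aoife each take ₹322,500.
Paloma's share (₹645,000) is divided into 2 shares of ₹322,500: Marisol and Desmond each take ₹322,500.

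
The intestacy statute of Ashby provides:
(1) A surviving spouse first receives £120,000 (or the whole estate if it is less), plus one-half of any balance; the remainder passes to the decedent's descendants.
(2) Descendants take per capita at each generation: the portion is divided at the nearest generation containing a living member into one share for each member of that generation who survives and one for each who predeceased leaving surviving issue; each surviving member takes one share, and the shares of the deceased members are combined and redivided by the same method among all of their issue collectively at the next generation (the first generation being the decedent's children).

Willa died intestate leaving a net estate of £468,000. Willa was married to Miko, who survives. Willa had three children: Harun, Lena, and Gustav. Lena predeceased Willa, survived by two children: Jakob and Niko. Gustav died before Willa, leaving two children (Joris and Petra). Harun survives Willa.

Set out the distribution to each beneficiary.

Miko first takes £120,000, leaving a balance of £348,000. Miko then takes one-half of the balance (£174,000), for a total of £294,000. The remaining £174,000 passes to the descendants.
The descendants' portion (£174,000) is divided at the children's generation into 3 shares of £58,000. Harun takes £58,000. The 2 shares of the deceased (Lena and Gustav) are combined into a pool of £116,000.
That pool (£116,000) is divided at the grandchildren's generation equally among Jakob, Niko, Joris, and Petra: £29,000 each.

Miko: £294,000; Harun: £58,000; Jakob: £29,000; Niko: £29,000; Joris: £29,000; Petra: £29,000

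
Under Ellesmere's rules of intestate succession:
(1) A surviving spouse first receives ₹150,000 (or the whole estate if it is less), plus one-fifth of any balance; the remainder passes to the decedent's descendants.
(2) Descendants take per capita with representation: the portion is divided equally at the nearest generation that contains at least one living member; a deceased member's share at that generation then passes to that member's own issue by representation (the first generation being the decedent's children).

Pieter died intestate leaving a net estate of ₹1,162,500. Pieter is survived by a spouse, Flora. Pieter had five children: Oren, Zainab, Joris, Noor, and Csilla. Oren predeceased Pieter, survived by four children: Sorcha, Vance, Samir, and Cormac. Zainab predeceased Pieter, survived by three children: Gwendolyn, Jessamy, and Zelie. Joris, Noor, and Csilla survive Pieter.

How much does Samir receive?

Flora first takes ₹150,000, leaving a balance of ₹1,012,500. Flora then takes one-fifth of the balance (₹202,500), for a total of ₹352,500. The remaining ₹810,000 passes to the descendants.
The descendants' portion (₹810,000) is divided into 5 shares of ₹162,000: Joris, Noor, and Csilla each take ₹162,000; Oren's ₹162,000 share passes to Oren's issue; Zainab's ₹162,000 share passes to Zainab's issue.
Oren's share (₹162,000) is divided into 4 shares of ₹40,500: Sorcha, Vance, Samir, and Cormac each take ₹40,500.
Zainab's share (₹162,000) is divided into 3 shares of ₹54,000: Gwendolyn, Jessamy, and Zelie each take ₹54,000.

Samir receives ₹40,500.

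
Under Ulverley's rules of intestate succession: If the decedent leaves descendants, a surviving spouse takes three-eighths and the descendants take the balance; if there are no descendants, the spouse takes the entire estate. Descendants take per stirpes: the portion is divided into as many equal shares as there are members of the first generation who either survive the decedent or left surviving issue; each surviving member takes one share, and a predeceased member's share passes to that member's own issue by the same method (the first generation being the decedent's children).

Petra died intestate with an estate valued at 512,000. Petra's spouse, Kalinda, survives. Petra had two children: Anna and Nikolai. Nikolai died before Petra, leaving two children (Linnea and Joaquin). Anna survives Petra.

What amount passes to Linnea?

Linnea receives 80,000.

Kalinda takes three-eighths of 512,000 = 192,000. The remaining 320,000 passes to the descendants.
The descendants' portion (320,000) is divided into 2 shares of 160,000: Anna takes 160,000; Nikolai's 160,000 share passes to Nikolai's issue.
Nikolai's share (160,000) is divided into 2 shares of 80,000: Linnea and Joaquin each take 80,000.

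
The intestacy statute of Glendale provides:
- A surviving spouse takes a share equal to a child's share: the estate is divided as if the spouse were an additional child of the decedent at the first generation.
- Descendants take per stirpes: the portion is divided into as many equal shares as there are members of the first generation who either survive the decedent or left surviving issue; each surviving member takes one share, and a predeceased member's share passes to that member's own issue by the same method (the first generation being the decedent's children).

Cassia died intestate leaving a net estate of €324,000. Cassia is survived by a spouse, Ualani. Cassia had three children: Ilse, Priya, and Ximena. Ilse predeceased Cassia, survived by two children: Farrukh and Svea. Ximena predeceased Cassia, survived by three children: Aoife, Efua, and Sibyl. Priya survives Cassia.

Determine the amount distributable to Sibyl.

Sibyl receives €27,000.

The spouse counts as an additional share at the children's level, so there are 4 primary shares of €81,000. Ualani takes one such share (€81,000).
The children's combined portion (€243,000) is divided into 3 shares of €81,000: Priya takes €81,000; Ilse's €81,000 share passes to Ilse's issue; Ximena's €81,000 share passes to Ximena's issue.
Ilse's share (€81,000) is divided into 2 shares of €40,500: Farrukh and Svea each take €40,500.
Ximena's share (€81,000) is divided into 3 shares of €27,000: Aoife, Efua, and Sibyl each take €27,000.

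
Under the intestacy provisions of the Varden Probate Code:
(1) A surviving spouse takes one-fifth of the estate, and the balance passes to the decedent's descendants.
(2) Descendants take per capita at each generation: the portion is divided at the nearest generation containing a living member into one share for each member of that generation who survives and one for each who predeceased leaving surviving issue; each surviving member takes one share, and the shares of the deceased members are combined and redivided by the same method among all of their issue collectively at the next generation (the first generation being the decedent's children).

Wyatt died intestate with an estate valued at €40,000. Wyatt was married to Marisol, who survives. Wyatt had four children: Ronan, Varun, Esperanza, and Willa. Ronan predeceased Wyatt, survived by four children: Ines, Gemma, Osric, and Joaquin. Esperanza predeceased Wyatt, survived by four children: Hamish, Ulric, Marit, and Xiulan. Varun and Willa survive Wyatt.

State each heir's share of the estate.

Marisol takes one-fifth of €40,000 = €8,000. The remaining €32,000 passes to the descendants.
The descendants' portion (€32,000) is divided at the children's generation into 4 shares of €8,000. Varun and Willa each take €8,000. The 2 shares of the deceased (Ronan and Esperanza) are combined into a pool of €16,000.
That pool (€16,000) is divided at the grandchildren's generation equally among Ines, Gemma, Osric, Joaquin, Hamish, Ulric, Marit, and Xiulan: €2,000 each.

Marisol: €8,000; Ines: €2,000; Gemma: €2,000; Osric: €2,000; Joaquin: €2,000; Varun: €8,000; Hamish: €2,000; Ulric: €2,000; Marit: €2,000; Xiulan: €2,000; Willa: €8,000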